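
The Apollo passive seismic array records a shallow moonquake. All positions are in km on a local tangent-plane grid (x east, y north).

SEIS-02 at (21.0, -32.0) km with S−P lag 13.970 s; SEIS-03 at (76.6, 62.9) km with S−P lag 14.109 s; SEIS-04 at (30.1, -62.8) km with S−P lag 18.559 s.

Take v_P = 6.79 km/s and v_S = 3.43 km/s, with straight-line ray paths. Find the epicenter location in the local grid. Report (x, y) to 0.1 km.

Distance from S−P lag: d = Δt · v_P v_S / (v_P − v_S) = Δt · (6.79·3.43)/(6.79−3.43) ≈ 6.9315·Δt.
So d_SEIS-02 = 96.83, d_SEIS-03 = 97.80, d_SEIS-04 = 128.64 km.
Circle about each station: (x − 21.0)² + (y + 32.0)² = 96.83²; (x − 76.6)² + (y − 62.9)² = 97.80²; (x − 30.1)² + (y + 62.8)² = 128.64².
Subtracting the SEIS-02 equation from the SEIS-03 and SEIS-04 equations removes the quadratic terms:
111.2 x + 189.8 y = 8170.18
18.2 x − 61.6 y = -3787.35
Solving the 2×2 system: x ≈ -20.9, y ≈ 55.3 km.
Check against SEIS-02 (with the unrounded x, y): √((x − 21.0)²+(y + 32.0)²) = 96.84 ≈ 96.83 km. ✓

x ≈ -20.9 km, y ≈ 55.3 km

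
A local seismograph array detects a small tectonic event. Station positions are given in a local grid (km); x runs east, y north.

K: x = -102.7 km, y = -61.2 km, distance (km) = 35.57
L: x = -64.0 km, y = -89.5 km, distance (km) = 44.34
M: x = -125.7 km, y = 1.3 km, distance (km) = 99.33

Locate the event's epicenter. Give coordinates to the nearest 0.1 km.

Circle about each station: (x + 102.7)² + (y + 61.2)² = 35.57²; (x + 64.0)² + (y + 89.5)² = 44.34²; (x + 125.7)² + (y − 1.3)² = 99.33².
Subtracting the K equation from the L and M equations removes the quadratic terms:
77.4 x − 56.6 y = -2887.29
-46.0 x + 125.0 y = -7091.77
Solving the 2×2 system: x ≈ -107.8, y ≈ -96.4 km.

-107.8 km east, -96.4 km north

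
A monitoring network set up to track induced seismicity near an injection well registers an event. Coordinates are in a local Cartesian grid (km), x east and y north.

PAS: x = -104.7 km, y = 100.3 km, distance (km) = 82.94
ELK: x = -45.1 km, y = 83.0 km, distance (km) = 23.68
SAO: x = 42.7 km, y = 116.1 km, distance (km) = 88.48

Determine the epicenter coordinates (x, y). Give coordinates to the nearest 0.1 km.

x ≈ -29.6 km, y ≈ 65.1 km

Circle about each station: (x + 104.7)² + (y − 100.3)² = 82.94²; (x + 45.1)² + (y − 83.0)² = 23.68²; (x − 42.7)² + (y − 116.1)² = 88.48².
Subtracting the PAS equation from the ELK and SAO equations removes the quadratic terms:
119.2 x − 34.6 y = -5780.87
294.8 x + 31.6 y = -6669.35
Solving the 2×2 system: x ≈ -29.6, y ≈ 65.1 km.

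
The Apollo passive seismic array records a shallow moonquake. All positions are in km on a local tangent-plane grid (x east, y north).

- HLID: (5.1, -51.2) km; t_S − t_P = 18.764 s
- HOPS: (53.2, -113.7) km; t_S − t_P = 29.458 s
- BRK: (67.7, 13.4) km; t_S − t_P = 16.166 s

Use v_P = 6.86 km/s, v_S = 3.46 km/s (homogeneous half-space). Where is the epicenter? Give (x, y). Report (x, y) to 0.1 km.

-26.2 km east, 76.0 km north

Distance from S−P lag: d = Δt · v_P v_S / (v_P − v_S) = Δt · (6.86·3.46)/(6.86−3.46) ≈ 6.9811·Δt.
So d_HLID = 130.99, d_HOPS = 205.65, d_BRK = 112.86 km.
Circle about each station: (x − 5.1)² + (y + 51.2)² = 130.99²; (x − 53.2)² + (y + 113.7)² = 205.65²; (x − 67.7)² + (y − 13.4)² = 112.86².
Subtracting the HLID equation from the HOPS and BRK equations removes the quadratic terms:
96.2 x − 125.0 y = -12023.06
125.2 x + 129.2 y = 6536.40
Solving the 2×2 system: x ≈ -26.2, y ≈ 76.0 km.
Check against HLID (with the unrounded x, y): √((x − 5.1)²+(y + 51.2)²) = 131.00 ≈ 130.99 km. ✓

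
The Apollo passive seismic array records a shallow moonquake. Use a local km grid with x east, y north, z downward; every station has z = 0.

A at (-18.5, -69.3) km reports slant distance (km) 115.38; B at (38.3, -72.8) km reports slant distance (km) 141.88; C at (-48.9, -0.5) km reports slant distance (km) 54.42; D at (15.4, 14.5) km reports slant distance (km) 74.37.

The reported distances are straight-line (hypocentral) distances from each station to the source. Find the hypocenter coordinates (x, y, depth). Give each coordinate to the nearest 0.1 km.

Each station gives a sphere (x−x_i)² + (y−y_i)² + z² = d_i² (stations at z=0).
Subtracting the A sphere from B and C: z² cancels, leaving linear equations in x and y:
113.6 x − 7.0 y = -5195.40
-60.8 x + 137.6 y = 7597.73
Solving: x ≈ -43.517, y ≈ 35.988 km (keep extra digits for the depth step; rounded: -43.5, 36.0).
Then from the A sphere: z² = 115.38² − (x + 18.5)² − (y + 69.3)² with x = -43.517, y = 35.988, so z ≈ 40.014 ≈ 40.0 km.

x ≈ -43.5 km, y ≈ 36.0 km, depth ≈ 40.0 km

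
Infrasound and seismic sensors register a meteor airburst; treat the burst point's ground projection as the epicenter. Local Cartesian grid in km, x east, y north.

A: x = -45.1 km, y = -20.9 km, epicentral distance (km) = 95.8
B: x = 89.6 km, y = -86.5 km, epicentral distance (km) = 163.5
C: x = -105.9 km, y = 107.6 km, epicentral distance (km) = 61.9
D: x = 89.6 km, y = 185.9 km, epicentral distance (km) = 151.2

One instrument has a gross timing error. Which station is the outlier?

Solve using three stations at a time. Using A, B, D (subtract circle equations pairwise → linear system) gives (x, y) ≈ (10.9, 56.8).
Distances from that point to each station vs reported:
  A: calculated 95.8 vs reported 95.8 → residual 0.0 km
  B: calculated 163.5 vs reported 163.5 → residual 0.0 km
  C: calculated 127.4 vs reported 61.9 → residual 65.5 km
  D: calculated 151.2 vs reported 151.2 → residual 0.0 km
A, B, D are mutually consistent (residuals ≈ 0); C is off by 65.5 km.

C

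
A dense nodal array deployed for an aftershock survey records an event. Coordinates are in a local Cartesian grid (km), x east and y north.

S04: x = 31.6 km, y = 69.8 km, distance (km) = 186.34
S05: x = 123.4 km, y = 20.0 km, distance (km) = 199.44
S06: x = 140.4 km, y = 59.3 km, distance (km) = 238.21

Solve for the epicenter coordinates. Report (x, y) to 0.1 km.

(-31.6, -105.5)

Circle about each station: (x − 31.6)² + (y − 69.8)² = 186.34²; (x − 123.4)² + (y − 20.0)² = 199.44²; (x − 140.4)² + (y − 59.3)² = 238.21².
Subtracting pairs of circle equations eliminates x²+y² and gives linear equations (the radical axes):
183.6 x − 99.6 y = 4703.24
217.6 x − 21.0 y = -4663.36
Solving the 2×2 system: x ≈ -31.6, y ≈ -105.5 km.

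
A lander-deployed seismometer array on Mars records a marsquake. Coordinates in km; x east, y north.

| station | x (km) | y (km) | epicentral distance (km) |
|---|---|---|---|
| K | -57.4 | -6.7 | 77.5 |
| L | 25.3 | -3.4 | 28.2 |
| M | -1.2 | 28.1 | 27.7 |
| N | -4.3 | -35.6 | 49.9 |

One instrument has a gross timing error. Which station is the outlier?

L

Solve using three stations at a time. Using K, M, N (subtract circle equations pairwise → linear system) gives (x, y) ≈ (18.5, 8.7).
Distances from that point to each station vs reported:
  K: calculated 77.5 vs reported 77.5 → residual 0.0 km
  L: calculated 13.9 vs reported 28.2 → residual 14.3 km
  M: calculated 27.6 vs reported 27.7 → residual 0.1 km
  N: calculated 49.9 vs reported 49.9 → residual 0.0 km
K, M, N are mutually consistent (residuals ≈ 0); L is off by 14.3 km.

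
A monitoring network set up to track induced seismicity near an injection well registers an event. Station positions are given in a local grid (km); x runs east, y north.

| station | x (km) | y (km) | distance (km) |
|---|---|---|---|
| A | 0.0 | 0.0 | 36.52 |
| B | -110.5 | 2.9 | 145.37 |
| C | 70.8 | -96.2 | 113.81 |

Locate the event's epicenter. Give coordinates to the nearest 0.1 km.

Circle about each station: x² + y² = 36.52²; (x + 110.5)² + (y − 2.9)² = 145.37²; (x − 70.8)² + (y + 96.2)² = 113.81².
Subtracting the A equation from the B and C equations removes the quadratic terms:
-221.0 x + 5.8 y = -7580.07
141.6 x − 192.4 y = 2648.07
Solving the 2×2 system: x ≈ 34.6, y ≈ 11.7 km.

x ≈ 34.6 km, y ≈ 11.7 km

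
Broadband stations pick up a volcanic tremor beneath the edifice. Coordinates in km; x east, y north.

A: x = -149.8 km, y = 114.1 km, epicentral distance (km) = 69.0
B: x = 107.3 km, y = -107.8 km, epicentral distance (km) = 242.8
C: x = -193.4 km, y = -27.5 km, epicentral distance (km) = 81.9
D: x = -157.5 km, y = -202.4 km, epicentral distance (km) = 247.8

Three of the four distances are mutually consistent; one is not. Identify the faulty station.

B

Solve using three stations at a time. Using A, C, D (subtract circle equations pairwise → linear system) gives (x, y) ≈ (-156.1, 45.4).
Distances from that point to each station vs reported:
  A: calculated 69.0 vs reported 69.0 → residual 0.0 km
  B: calculated 304.7 vs reported 242.8 → residual 61.9 km
  C: calculated 81.9 vs reported 81.9 → residual 0.0 km
  D: calculated 247.8 vs reported 247.8 → residual 0.0 km
A, C, D are mutually consistent (residuals ≈ 0); B is off by 61.9 km.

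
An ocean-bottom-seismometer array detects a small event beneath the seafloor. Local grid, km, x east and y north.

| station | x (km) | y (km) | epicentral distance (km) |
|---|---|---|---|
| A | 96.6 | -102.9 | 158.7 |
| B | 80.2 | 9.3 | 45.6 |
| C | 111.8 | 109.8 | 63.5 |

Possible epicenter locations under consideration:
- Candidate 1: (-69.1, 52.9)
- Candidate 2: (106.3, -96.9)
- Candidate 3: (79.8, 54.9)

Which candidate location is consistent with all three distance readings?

For each candidate, compare |candidate − station| to the reported distance:
Candidate 1: residuals A 68.7, B 109.9, C 126.1 → max 126.1 km
Candidate 2: residuals A 147.3, B 63.8, C 143.3 → max 147.3 km
Candidate 3: residuals A 0.0, B 0.0, C 0.0 → max 0.0 km
Only Candidate 3 has all residuals ≈ 0.

Candidate 3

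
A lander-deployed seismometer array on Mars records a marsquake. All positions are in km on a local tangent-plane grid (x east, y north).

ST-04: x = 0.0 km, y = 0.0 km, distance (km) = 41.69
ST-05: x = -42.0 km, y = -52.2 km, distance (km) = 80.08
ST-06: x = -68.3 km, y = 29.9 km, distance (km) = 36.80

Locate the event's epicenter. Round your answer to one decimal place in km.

-31.6 km east, 27.2 km north

Circle about each station: x² + y² = 41.69²; (x + 42.0)² + (y + 52.2)² = 80.08²; (x + 68.3)² + (y − 29.9)² = 36.80².
Subtracting pairs of circle equations eliminates x²+y² and gives linear equations (the radical axes):
-84.0 x − 104.4 y = -185.91
-136.6 x + 59.8 y = 5942.72
Solving the 2×2 system: x ≈ -31.6, y ≈ 27.2 km.
Check against ST-04 (with the unrounded x, y): √(x²+y²) = 41.69 ≈ 41.69 km. ✓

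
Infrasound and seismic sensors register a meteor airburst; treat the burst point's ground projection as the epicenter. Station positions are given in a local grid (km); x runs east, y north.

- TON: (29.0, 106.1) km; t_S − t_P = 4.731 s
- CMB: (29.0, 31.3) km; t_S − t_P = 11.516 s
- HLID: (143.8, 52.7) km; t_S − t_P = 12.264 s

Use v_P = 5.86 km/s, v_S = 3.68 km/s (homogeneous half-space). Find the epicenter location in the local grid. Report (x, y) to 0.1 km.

(60.4, 140.8)

Distance from S−P lag: d = Δt · v_P v_S / (v_P − v_S) = Δt · (5.86·3.68)/(5.86−3.68) ≈ 9.8921·Δt.
So d_TON = 46.80, d_CMB = 113.92, d_HLID = 121.32 km.
Circle about each station: (x − 29.0)² + (y − 106.1)² = 46.80²; (x − 29.0)² + (y − 31.3)² = 113.92²; (x − 143.8)² + (y − 52.7)² = 121.32².
Subtracting pairs of circle equations eliminates x²+y² and gives linear equations (the radical axes):
0.0 x − 149.6 y = -21065.05
229.6 x − 106.8 y = -1170.78
Solving the 2×2 system: x ≈ 60.4, y ≈ 140.8 km.
Check against TON (with the unrounded x, y): √((x − 29.0)²+(y − 106.1)²) = 46.80 ≈ 46.80 km. ✓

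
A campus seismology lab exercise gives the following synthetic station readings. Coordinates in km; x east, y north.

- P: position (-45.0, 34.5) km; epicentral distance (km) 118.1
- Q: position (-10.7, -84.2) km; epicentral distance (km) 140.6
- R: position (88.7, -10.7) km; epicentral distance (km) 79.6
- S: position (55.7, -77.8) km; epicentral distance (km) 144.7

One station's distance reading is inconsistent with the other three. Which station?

Q

Solve using three stations at a time. Using P, R, S (subtract circle equations pairwise → linear system) gives (x, y) ≈ (68.7, 66.3).
Distances from that point to each station vs reported:
  P: calculated 118.1 vs reported 118.1 → residual 0.0 km
  Q: calculated 170.1 vs reported 140.6 → residual 29.5 km
  R: calculated 79.5 vs reported 79.6 → residual 0.1 km
  S: calculated 144.7 vs reported 144.7 → residual 0.0 km
P, R, S are mutually consistent (residuals ≈ 0); Q is off by 29.5 km.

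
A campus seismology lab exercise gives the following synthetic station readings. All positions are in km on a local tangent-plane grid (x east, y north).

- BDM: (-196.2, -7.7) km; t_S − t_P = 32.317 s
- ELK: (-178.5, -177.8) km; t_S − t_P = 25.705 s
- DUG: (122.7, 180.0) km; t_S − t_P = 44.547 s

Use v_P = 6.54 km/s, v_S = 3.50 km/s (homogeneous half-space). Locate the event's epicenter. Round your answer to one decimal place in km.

Distance from S−P lag: d = Δt · v_P v_S / (v_P − v_S) = Δt · (6.54·3.50)/(6.54−3.50) ≈ 7.5296·Δt.
So d_BDM = 243.33, d_ELK = 193.55, d_DUG = 335.42 km.
Circle about each station: (x + 196.2)² + (y + 7.7)² = 243.33²; (x + 178.5)² + (y + 177.8)² = 193.55²; (x − 122.7)² + (y − 180.0)² = 335.42².
Subtracting the BDM equation from the ELK and DUG equations removes the quadratic terms:
35.4 x − 340.2 y = 46669.25
637.8 x + 375.4 y = -44395.53
Solving the 2×2 system: x ≈ 10.5, y ≈ -136.1 km.

(10.5, -136.1)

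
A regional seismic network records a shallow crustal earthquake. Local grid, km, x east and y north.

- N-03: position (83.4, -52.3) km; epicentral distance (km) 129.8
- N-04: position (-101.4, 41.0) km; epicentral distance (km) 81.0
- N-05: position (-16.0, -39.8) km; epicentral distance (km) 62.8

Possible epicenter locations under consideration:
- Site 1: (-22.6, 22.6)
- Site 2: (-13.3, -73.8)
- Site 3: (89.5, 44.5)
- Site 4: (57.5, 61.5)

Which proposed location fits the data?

Site 1

For each candidate, compare |candidate − station| to the reported distance:
Site 1: residuals N-03 0.0, N-04 0.1, N-05 0.1 → max 0.1 km
Site 2: residuals N-03 30.7, N-04 63.7, N-05 28.7 → max 63.7 km
Site 3: residuals N-03 32.8, N-04 109.9, N-05 72.2 → max 109.9 km
Site 4: residuals N-03 13.1, N-04 79.2, N-05 62.4 → max 79.2 km
Only Site 1 has all residuals ≈ 0.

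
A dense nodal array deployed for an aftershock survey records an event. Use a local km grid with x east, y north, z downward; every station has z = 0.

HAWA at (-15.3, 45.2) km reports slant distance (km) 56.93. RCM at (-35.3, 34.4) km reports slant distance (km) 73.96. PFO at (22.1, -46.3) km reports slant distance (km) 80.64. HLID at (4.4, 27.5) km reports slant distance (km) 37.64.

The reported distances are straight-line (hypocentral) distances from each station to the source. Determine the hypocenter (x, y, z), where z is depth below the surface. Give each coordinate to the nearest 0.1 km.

Each station gives a sphere (x−x_i)² + (y−y_i)² + z² = d_i² (stations at z=0).
Subtracting the HAWA sphere from RCM and PFO: z² cancels, leaving linear equations in x and y:
-40.0 x − 21.6 y = -2076.74
74.8 x − 183.0 y = -2906.81
Solving: x ≈ 35.504, y ≈ 30.396 km (keep extra digits for the depth step; rounded: 35.5, 30.4).
Then from the HAWA sphere: z² = 56.93² − (x + 15.3)² − (y − 45.2)² with x = 35.504, y = 30.396, so z ≈ 20.996 ≈ 21.0 km.

(35.5, 30.4, 21.0)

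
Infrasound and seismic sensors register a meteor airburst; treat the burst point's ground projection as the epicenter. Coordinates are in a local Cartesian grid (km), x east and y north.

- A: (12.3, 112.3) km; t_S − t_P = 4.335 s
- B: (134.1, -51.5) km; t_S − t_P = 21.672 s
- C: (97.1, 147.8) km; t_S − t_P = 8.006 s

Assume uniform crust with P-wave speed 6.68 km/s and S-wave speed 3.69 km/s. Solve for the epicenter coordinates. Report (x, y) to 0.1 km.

47.2 km east, 104.6 km north

Distance from S−P lag: d = Δt · v_P v_S / (v_P − v_S) = Δt · (6.68·3.69)/(6.68−3.69) ≈ 8.2439·Δt.
So d_A = 35.74, d_B = 178.66, d_C = 66.00 km.
Circle about each station: (x − 12.3)² + (y − 112.3)² = 35.74²; (x − 134.1)² + (y + 51.5)² = 178.66²; (x − 97.1)² + (y − 147.8)² = 66.00².
Subtracting the A equation from the B and C equations removes the quadratic terms:
243.6 x − 327.6 y = -22769.57
169.6 x + 71.0 y = 15432.02
Solving the 2×2 system: x ≈ 47.2, y ≈ 104.6 km.
Check against A (with the unrounded x, y): √((x − 12.3)²+(y − 112.3)²) = 35.74 ≈ 35.74 km. ✓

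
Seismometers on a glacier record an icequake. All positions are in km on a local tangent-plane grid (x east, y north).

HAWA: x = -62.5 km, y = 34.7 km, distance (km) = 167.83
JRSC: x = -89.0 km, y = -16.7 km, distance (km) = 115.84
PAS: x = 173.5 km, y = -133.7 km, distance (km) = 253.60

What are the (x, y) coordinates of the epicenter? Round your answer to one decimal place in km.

(-80.1, -132.2)

Circle about each station: (x + 62.5)² + (y − 34.7)² = 167.83²; (x + 89.0)² + (y + 16.7)² = 115.84²; (x − 173.5)² + (y + 133.7)² = 253.60².
Subtracting the HAWA equation from the JRSC and PAS equations removes the quadratic terms:
-53.0 x − 102.8 y = 17837.55
472.0 x − 336.8 y = 6721.55
Solving the 2×2 system: x ≈ -80.1, y ≈ -132.2 km.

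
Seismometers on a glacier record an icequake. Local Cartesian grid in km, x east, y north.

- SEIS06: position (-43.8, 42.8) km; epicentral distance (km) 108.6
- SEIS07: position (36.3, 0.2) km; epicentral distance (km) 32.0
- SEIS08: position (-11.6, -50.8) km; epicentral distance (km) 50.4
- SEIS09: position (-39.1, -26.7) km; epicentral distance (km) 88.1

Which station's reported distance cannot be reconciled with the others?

SEIS09

Solve using three stations at a time. Using SEIS06, SEIS07, SEIS08 (subtract circle equations pairwise → linear system) gives (x, y) ≈ (35.1, -31.8).
Distances from that point to each station vs reported:
  SEIS06: calculated 108.6 vs reported 108.6 → residual 0.0 km
  SEIS07: calculated 32.0 vs reported 32.0 → residual 0.0 km
  SEIS08: calculated 50.4 vs reported 50.4 → residual 0.0 km
  SEIS09: calculated 74.4 vs reported 88.1 → residual 13.7 km
SEIS06, SEIS07, SEIS08 are mutually consistent (residuals ≈ 0); SEIS09 is off by 13.7 km.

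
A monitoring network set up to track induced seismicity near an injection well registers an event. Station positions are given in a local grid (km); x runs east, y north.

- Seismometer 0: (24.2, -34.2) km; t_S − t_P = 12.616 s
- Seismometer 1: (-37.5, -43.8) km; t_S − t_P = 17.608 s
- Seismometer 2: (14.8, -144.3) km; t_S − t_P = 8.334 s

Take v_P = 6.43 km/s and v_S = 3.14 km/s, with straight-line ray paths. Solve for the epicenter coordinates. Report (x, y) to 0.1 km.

(50.0, -107.2)

Distance from S−P lag: d = Δt · v_P v_S / (v_P − v_S) = Δt · (6.43·3.14)/(6.43−3.14) ≈ 6.1368·Δt.
So d_Seismometer 0 = 77.42, d_Seismometer 1 = 108.06, d_Seismometer 2 = 51.14 km.
Circle about each station: (x − 24.2)² + (y + 34.2)² = 77.42²; (x + 37.5)² + (y + 43.8)² = 108.06²; (x − 14.8)² + (y + 144.3)² = 51.14².
Subtracting the Seismometer 0 equation from the Seismometer 1 and Seismometer 2 equations removes the quadratic terms:
-123.4 x − 19.2 y = -4113.70
-18.8 x − 220.2 y = 22664.81
Solving the 2×2 system: x ≈ 50.0, y ≈ -107.2 km.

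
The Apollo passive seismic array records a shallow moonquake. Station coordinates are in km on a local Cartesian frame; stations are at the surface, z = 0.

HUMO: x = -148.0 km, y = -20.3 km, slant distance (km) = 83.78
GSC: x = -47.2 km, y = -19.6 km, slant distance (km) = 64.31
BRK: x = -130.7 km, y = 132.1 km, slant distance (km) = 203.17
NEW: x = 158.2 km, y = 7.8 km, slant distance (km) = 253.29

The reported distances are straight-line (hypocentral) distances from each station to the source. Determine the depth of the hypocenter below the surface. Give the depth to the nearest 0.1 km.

Each station gives a sphere (x−x_i)² + (y−y_i)² + z² = d_i² (stations at z=0).
Subtracting the HUMO sphere from GSC and BRK: z² cancels, leaving linear equations in x and y:
201.6 x + 1.4 y = -16820.78
34.6 x + 304.8 y = -22042.15
Solving: x ≈ -83.000, y ≈ -62.895 km (keep extra digits for the depth step; rounded: -83.0, -62.9).
Then from the HUMO sphere: z² = 83.78² − (x + 148.0)² − (y + 20.3)² with x = -83.000, y = -62.895, so z ≈ 31.301 ≈ 31.3 km.
Check against NEW (with the unrounded solution): distance 253.29 ≈ 253.29 km. ✓

31.3 km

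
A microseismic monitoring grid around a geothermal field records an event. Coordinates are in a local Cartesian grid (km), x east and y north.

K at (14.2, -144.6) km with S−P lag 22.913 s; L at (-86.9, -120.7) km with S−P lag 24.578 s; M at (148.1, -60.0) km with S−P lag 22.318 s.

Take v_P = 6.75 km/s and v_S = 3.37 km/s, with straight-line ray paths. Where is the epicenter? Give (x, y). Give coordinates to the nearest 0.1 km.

x ≈ 15.0 km, y ≈ 9.6 km

Distance from S−P lag: d = Δt · v_P v_S / (v_P − v_S) = Δt · (6.75·3.37)/(6.75−3.37) ≈ 6.7300·Δt.
So d_K = 154.21, d_L = 165.41, d_M = 150.20 km.
Circle about each station: (x − 14.2)² + (y + 144.6)² = 154.21²; (x + 86.9)² + (y + 120.7)² = 165.41²; (x − 148.1)² + (y + 60.0)² = 150.20².
Subtracting pairs of circle equations eliminates x²+y² and gives linear equations (the radical axes):
-202.2 x + 47.8 y = -2570.44
267.8 x + 169.2 y = 5643.49
Solving the 2×2 system: x ≈ 15.0, y ≈ 9.6 km.
Check against K (with the unrounded x, y): √((x − 14.2)²+(y + 144.6)²) = 154.23 ≈ 154.21 km. ✓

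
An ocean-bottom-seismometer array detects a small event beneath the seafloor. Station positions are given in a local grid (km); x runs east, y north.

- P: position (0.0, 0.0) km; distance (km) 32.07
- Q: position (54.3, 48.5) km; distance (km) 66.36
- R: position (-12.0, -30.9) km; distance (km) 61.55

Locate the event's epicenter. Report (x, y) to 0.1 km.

-9.6 km east, 30.6 km north

Circle about each station: x² + y² = 32.07²; (x − 54.3)² + (y − 48.5)² = 66.36²; (x + 12.0)² + (y + 30.9)² = 61.55².
Subtracting the P equation from the Q and R equations removes the quadratic terms:
108.6 x + 97.0 y = 1925.58
-24.0 x − 61.8 y = -1661.11
Solving the 2×2 system: x ≈ -9.6, y ≈ 30.6 km.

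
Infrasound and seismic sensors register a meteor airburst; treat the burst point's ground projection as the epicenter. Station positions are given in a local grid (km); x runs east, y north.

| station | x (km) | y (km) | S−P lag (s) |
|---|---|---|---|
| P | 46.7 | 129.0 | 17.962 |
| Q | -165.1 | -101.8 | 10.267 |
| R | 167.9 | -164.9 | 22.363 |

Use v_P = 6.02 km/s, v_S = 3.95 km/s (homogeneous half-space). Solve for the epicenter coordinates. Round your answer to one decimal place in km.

x ≈ -60.5 km, y ≈ -47.3 km

Distance from S−P lag: d = Δt · v_P v_S / (v_P − v_S) = Δt · (6.02·3.95)/(6.02−3.95) ≈ 11.4874·Δt.
So d_P = 206.34, d_Q = 117.94, d_R = 256.89 km.
Circle about each station: (x − 46.7)² + (y − 129.0)² = 206.34²; (x + 165.1)² + (y + 101.8)² = 117.94²; (x − 167.9)² + (y + 164.9)² = 256.89².
Subtracting pairs of circle equations eliminates x²+y² and gives linear equations (the radical axes):
-423.6 x − 461.6 y = 47465.71
242.4 x − 587.8 y = 13144.25
Solving the 2×2 system: x ≈ -60.5, y ≈ -47.3 km.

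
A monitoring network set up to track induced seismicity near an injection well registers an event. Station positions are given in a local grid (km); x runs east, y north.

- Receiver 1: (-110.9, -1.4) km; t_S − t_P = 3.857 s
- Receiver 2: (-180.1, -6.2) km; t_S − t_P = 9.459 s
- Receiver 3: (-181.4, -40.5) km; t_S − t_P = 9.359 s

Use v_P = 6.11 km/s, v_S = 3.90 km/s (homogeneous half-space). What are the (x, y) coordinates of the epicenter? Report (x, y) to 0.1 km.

(-81.0, -30.3)

Distance from S−P lag: d = Δt · v_P v_S / (v_P − v_S) = Δt · (6.11·3.90)/(6.11−3.90) ≈ 10.7824·Δt.
So d_Receiver 1 = 41.59, d_Receiver 2 = 101.99, d_Receiver 3 = 100.91 km.
Circle about each station: (x + 110.9)² + (y + 1.4)² = 41.59²; (x + 180.1)² + (y + 6.2)² = 101.99²; (x + 181.4)² + (y + 40.5)² = 100.91².
Subtracting the Receiver 1 equation from the Receiver 2 and Receiver 3 equations removes the quadratic terms:
-138.4 x − 9.6 y = 11501.45
-141.0 x − 78.2 y = 13792.34
Solving the 2×2 system: x ≈ -81.0, y ≈ -30.3 km.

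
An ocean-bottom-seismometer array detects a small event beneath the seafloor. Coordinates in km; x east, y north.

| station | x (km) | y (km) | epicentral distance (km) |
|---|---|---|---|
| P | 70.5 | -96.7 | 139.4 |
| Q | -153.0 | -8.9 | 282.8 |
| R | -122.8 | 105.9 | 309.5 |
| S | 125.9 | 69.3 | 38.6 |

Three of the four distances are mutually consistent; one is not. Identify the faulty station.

Solve using three stations at a time. Using P, Q, S (subtract circle equations pairwise → linear system) gives (x, y) ≈ (127.0, 30.7).
Distances from that point to each station vs reported:
  P: calculated 139.4 vs reported 139.4 → residual 0.0 km
  Q: calculated 282.8 vs reported 282.8 → residual 0.0 km
  R: calculated 260.9 vs reported 309.5 → residual 48.6 km
  S: calculated 38.6 vs reported 38.6 → residual 0.0 km
P, Q, S are mutually consistent (residuals ≈ 0); R is off by 48.6 km.

R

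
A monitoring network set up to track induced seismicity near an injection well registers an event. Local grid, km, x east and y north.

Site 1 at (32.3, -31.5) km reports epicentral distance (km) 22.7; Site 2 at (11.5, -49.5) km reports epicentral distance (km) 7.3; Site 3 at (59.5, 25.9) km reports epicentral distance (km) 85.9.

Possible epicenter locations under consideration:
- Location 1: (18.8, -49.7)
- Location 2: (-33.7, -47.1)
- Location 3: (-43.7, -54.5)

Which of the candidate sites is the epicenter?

For each candidate, compare |candidate − station| to the reported distance:
Location 1: residuals Site 1 0.0, Site 2 0.0, Site 3 0.0 → max 0.0 km
Location 2: residuals Site 1 45.1, Site 2 38.0, Site 3 32.5 → max 45.1 km
Location 3: residuals Site 1 56.7, Site 2 48.1, Site 3 44.9 → max 56.7 km
Only Location 1 has all residuals ≈ 0.

Location 1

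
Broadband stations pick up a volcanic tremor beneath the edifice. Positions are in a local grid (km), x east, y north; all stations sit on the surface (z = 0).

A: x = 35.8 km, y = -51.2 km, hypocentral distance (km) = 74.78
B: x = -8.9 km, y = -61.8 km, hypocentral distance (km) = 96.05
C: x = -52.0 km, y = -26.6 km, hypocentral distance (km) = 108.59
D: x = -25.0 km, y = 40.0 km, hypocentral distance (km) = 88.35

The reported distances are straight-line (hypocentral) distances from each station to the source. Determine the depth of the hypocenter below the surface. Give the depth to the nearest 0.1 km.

depth ≈ 49.2 km

Each station gives a sphere (x−x_i)² + (y−y_i)² + z² = d_i² (stations at z=0).
Subtracting the A sphere from B and C: z² cancels, leaving linear equations in x and y:
-89.4 x − 21.2 y = -3638.18
-175.6 x + 49.2 y = -6691.26
Solving: x ≈ 39.508, y ≈ 5.007 km (keep extra digits for the depth step; rounded: 39.5, 5.0).
Then from the A sphere: z² = 74.78² − (x − 35.8)² − (y + 51.2)² with x = 39.508, y = 5.007, so z ≈ 49.184 ≈ 49.2 km.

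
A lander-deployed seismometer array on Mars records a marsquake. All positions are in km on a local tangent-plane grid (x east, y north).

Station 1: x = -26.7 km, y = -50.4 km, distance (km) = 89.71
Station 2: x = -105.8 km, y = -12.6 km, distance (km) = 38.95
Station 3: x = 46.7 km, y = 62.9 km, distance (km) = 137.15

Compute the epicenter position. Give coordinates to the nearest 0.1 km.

-83.3 km east, 19.2 km north

Circle about each station: (x + 26.7)² + (y + 50.4)² = 89.71²; (x + 105.8)² + (y + 12.6)² = 38.95²; (x − 46.7)² + (y − 62.9)² = 137.15².
Subtracting the Station 1 equation from the Station 2 and Station 3 equations removes the quadratic terms:
-158.2 x + 75.6 y = 14630.13
146.8 x + 226.6 y = -7877.99
Solving the 2×2 system: x ≈ -83.3, y ≈ 19.2 km.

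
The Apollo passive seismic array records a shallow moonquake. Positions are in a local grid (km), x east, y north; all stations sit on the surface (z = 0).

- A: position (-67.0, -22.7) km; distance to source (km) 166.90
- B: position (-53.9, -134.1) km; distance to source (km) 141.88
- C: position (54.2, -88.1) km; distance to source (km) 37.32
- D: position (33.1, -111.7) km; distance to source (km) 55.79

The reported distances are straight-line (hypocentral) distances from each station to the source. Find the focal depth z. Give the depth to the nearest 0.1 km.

depth ≈ 25.0 km

Each station gives a sphere (x−x_i)² + (y−y_i)² + z² = d_i² (stations at z=0).
Subtracting the A sphere from B and C: z² cancels, leaving linear equations in x and y:
26.2 x − 222.8 y = 23609.41
242.4 x − 130.8 y = 32157.79
Solving: x ≈ 80.598, y ≈ -96.489 km (keep extra digits for the depth step; rounded: 80.6, -96.5).
Then from the A sphere: z² = 166.90² − (x + 67.0)² − (y + 22.7)² with x = 80.598, y = -96.489, so z ≈ 25.012 ≈ 25.0 km.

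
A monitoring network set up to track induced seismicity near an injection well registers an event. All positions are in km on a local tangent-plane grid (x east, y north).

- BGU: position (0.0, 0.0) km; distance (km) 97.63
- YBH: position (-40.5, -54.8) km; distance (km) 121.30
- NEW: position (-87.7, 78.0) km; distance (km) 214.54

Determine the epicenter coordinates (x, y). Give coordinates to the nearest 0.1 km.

80.8 km east, -54.8 km north

Circle about each station: x² + y² = 97.63²; (x + 40.5)² + (y + 54.8)² = 121.30²; (x + 87.7)² + (y − 78.0)² = 214.54².
Subtracting pairs of circle equations eliminates x²+y² and gives linear equations (the radical axes):
-81.0 x − 109.6 y = -538.78
-175.4 x + 156.0 y = -22720.50
Solving the 2×2 system: x ≈ 80.8, y ≈ -54.8 km.
Check against BGU (with the unrounded x, y): √(x²+y²) = 97.63 ≈ 97.63 km. ✓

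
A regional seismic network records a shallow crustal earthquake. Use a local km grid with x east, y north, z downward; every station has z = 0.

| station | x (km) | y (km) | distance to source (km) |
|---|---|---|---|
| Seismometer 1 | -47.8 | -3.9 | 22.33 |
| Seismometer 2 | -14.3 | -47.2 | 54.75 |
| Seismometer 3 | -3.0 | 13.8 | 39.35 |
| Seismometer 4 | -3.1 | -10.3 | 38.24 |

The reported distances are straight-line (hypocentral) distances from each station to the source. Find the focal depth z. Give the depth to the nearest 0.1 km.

Each station gives a sphere (x−x_i)² + (y−y_i)² + z² = d_i² (stations at z=0).
Subtracting the Seismometer 1 sphere from Seismometer 2 and Seismometer 3: z² cancels, leaving linear equations in x and y:
67.0 x − 86.6 y = -2366.65
89.6 x + 35.4 y = -3150.40
Solving: x ≈ -35.199, y ≈ 0.096 km (keep extra digits for the depth step; rounded: -35.2, 0.1).
Then from the Seismometer 1 sphere: z² = 22.33² − (x + 47.8)² − (y + 3.9)² with x = -35.199, y = 0.096, so z ≈ 17.997 ≈ 18.0 km.

z ≈ 18.0 km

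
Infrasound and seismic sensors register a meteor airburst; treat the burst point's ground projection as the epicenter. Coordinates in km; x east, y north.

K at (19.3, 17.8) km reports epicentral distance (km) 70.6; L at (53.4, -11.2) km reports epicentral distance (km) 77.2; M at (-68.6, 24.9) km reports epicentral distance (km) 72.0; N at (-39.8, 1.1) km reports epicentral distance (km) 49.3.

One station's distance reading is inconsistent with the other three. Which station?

M

Solve using three stations at a time. Using K, L, N (subtract circle equations pairwise → linear system) gives (x, y) ≈ (-17.1, -42.7).
Distances from that point to each station vs reported:
  K: calculated 70.6 vs reported 70.6 → residual 0.0 km
  L: calculated 77.2 vs reported 77.2 → residual 0.0 km
  M: calculated 85.0 vs reported 72.0 → residual 13.0 km
  N: calculated 49.4 vs reported 49.3 → residual 0.1 km
K, L, N are mutually consistent (residuals ≈ 0); M is off by 13.0 km.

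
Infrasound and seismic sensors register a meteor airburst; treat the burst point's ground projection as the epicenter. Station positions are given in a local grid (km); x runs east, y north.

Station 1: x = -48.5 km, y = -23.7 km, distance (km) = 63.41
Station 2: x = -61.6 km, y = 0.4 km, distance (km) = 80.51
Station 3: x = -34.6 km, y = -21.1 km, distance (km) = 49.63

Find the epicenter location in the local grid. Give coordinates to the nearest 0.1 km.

14.9 km east, -24.7 km north

Circle about each station: (x + 48.5)² + (y + 23.7)² = 63.41²; (x + 61.6)² + (y − 0.4)² = 80.51²; (x + 34.6)² + (y + 21.1)² = 49.63².
Subtracting pairs of circle equations eliminates x²+y² and gives linear equations (the radical axes):
-26.2 x + 48.2 y = -1580.25
27.8 x + 5.2 y = 286.12
Solving the 2×2 system: x ≈ 14.9, y ≈ -24.7 km.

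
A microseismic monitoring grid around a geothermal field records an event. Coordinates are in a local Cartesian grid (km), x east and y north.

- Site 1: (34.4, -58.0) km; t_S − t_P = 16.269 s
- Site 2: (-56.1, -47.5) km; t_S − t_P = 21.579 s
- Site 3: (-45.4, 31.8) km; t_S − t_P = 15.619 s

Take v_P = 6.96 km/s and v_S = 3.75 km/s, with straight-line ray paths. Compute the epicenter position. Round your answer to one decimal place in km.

Distance from S−P lag: d = Δt · v_P v_S / (v_P − v_S) = Δt · (6.96·3.75)/(6.96−3.75) ≈ 8.1308·Δt.
So d_Site 1 = 132.28, d_Site 2 = 175.46, d_Site 3 = 127.00 km.
Circle about each station: (x − 34.4)² + (y + 58.0)² = 132.28²; (x + 56.1)² + (y + 47.5)² = 175.46²; (x + 45.4)² + (y − 31.8)² = 127.00².
Subtracting pairs of circle equations eliminates x²+y² and gives linear equations (the radical axes):
-181.0 x + 21.0 y = -12432.11
-159.6 x + 179.6 y = -105.96
Solving the 2×2 system: x ≈ 76.5, y ≈ 67.4 km.

x ≈ 76.5 km, y ≈ 67.4 km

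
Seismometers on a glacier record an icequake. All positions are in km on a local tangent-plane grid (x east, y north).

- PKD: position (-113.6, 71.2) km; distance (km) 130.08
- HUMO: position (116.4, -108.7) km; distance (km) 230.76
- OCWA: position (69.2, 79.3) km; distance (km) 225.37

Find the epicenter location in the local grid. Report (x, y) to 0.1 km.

-108.9 km east, -58.8 km north

Circle about each station: (x + 113.6)² + (y − 71.2)² = 130.08²; (x − 116.4)² + (y + 108.7)² = 230.76²; (x − 69.2)² + (y − 79.3)² = 225.37².
Subtracting the PKD equation from the HUMO and OCWA equations removes the quadratic terms:
460.0 x − 359.8 y = -28939.12
365.6 x + 16.2 y = -40768.10
Solving the 2×2 system: x ≈ -108.9, y ≈ -58.8 km.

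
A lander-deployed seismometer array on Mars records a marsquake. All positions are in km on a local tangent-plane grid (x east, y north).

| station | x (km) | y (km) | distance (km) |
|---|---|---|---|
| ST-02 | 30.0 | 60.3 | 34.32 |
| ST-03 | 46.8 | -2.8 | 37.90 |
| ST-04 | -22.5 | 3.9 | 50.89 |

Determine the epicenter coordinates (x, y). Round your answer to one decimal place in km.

Circle about each station: (x − 30.0)² + (y − 60.3)² = 34.32²; (x − 46.8)² + (y + 2.8)² = 37.90²; (x + 22.5)² + (y − 3.9)² = 50.89².
Subtracting the ST-02 equation from the ST-03 and ST-04 equations removes the quadratic terms:
33.6 x − 126.2 y = -2596.56
-105.0 x − 112.8 y = -5426.56
Solving the 2×2 system: x ≈ 23.0, y ≈ 26.7 km.
Check against ST-02 (with the unrounded x, y): √((x − 30.0)²+(y − 60.3)²) = 34.32 ≈ 34.32 km. ✓

x ≈ 23.0 km, y ≈ 26.7 km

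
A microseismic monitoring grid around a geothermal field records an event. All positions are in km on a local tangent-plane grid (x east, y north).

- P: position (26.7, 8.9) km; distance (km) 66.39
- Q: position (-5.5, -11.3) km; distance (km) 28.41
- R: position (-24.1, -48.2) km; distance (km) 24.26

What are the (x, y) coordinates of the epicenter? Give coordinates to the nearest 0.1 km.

-30.5 km east, -24.8 km north

Circle about each station: (x − 26.7)² + (y − 8.9)² = 66.39²; (x + 5.5)² + (y + 11.3)² = 28.41²; (x + 24.1)² + (y + 48.2)² = 24.26².
Subtracting the P equation from the Q and R equations removes the quadratic terms:
-64.4 x − 40.4 y = 2966.34
-101.6 x − 114.2 y = 5931.03
Solving the 2×2 system: x ≈ -30.5, y ≈ -24.8 km.
Check against P (with the unrounded x, y): √((x − 26.7)²+(y − 8.9)²) = 66.39 ≈ 66.39 km. ✓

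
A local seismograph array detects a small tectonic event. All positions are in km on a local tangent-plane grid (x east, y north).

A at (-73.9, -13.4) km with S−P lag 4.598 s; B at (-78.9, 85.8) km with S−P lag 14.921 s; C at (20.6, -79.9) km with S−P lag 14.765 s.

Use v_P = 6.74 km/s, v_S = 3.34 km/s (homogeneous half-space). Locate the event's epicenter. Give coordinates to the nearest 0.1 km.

Distance from S−P lag: d = Δt · v_P v_S / (v_P − v_S) = Δt · (6.74·3.34)/(6.74−3.34) ≈ 6.6211·Δt.
So d_A = 30.44, d_B = 98.79, d_C = 97.76 km.
Circle about each station: (x + 73.9)² + (y + 13.4)² = 30.44²; (x + 78.9)² + (y − 85.8)² = 98.79²; (x − 20.6)² + (y + 79.9)² = 97.76².
Subtracting the A equation from the B and C equations removes the quadratic terms:
-10.0 x + 198.4 y = -886.79
189.0 x − 133.0 y = -7462.82
Solving the 2×2 system: x ≈ -44.2, y ≈ -6.7 km.

-44.2 km east, -6.7 km north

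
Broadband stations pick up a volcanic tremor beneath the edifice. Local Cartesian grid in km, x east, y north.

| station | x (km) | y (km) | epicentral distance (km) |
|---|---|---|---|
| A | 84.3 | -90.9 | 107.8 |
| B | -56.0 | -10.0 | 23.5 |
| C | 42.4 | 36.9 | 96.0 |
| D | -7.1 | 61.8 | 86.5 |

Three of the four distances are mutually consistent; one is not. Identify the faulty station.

Solve using three stations at a time. Using B, C, D (subtract circle equations pairwise → linear system) gives (x, y) ≈ (-34.8, -20.1).
Distances from that point to each station vs reported:
  A: calculated 138.6 vs reported 107.8 → residual 30.8 km
  B: calculated 23.5 vs reported 23.5 → residual 0.0 km
  C: calculated 96.0 vs reported 96.0 → residual 0.0 km
  D: calculated 86.5 vs reported 86.5 → residual 0.0 km
B, C, D are mutually consistent (residuals ≈ 0); A is off by 30.8 km.

A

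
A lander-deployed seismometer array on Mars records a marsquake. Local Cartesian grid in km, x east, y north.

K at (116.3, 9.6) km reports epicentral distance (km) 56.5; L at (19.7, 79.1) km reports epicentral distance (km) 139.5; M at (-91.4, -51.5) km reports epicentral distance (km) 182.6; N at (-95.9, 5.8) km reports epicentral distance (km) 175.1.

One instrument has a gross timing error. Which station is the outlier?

N

Solve using three stations at a time. Using K, L, M (subtract circle equations pairwise → linear system) gives (x, y) ≈ (90.9, -40.9).
Distances from that point to each station vs reported:
  K: calculated 56.5 vs reported 56.5 → residual 0.0 km
  L: calculated 139.5 vs reported 139.5 → residual 0.0 km
  M: calculated 182.6 vs reported 182.6 → residual 0.0 km
  N: calculated 192.5 vs reported 175.1 → residual 17.4 km
K, L, M are mutually consistent (residuals ≈ 0); N is off by 17.4 km.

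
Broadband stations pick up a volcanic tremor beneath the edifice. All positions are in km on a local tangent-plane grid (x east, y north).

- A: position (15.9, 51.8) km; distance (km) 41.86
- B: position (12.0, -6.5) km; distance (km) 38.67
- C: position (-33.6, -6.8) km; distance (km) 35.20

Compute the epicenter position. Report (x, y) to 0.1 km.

Circle about each station: (x − 15.9)² + (y − 51.8)² = 41.86²; (x − 12.0)² + (y + 6.5)² = 38.67²; (x + 33.6)² + (y + 6.8)² = 35.20².
Subtracting the A equation from the B and C equations removes the quadratic terms:
-7.8 x − 116.6 y = -2492.91
-99.0 x − 117.2 y = -1247.63
Solving the 2×2 system: x ≈ -13.8, y ≈ 22.3 km.

-13.8 km east, 22.3 km north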